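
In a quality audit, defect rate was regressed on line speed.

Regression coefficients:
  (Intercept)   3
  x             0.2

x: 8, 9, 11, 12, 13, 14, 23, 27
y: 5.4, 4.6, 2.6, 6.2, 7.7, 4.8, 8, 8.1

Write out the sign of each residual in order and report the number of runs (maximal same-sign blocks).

x=8: ŷ = 3 + 0.2·8 = 4.6; r = 5.4 − 4.6 = 0.8
x=9: ŷ = 3 + 0.2·9 = 4.8; r = 4.6 − 4.8 = -0.2
x=11: ŷ = 3 + 0.2·11 = 5.2; r = 2.6 − 5.2 = -2.6
x=12: ŷ = 3 + 0.2·12 = 5.4; r = 6.2 − 5.4 = 0.8
x=13: ŷ = 3 + 0.2·13 = 5.6; r = 7.7 − 5.6 = 2.1
x=14: ŷ = 3 + 0.2·14 = 5.8; r = 4.8 − 5.8 = -1
x=23: ŷ = 3 + 0.2·23 = 7.6; r = 8 − 7.6 = 0.4
x=27: ŷ = 3 + 0.2·27 = 8.4; r = 8.1 − 8.4 = -0.3
Signs: + − − + + − + −
Runs: +×1, −×2, +×2, −×1, +×1, −×1 → 6

6 runs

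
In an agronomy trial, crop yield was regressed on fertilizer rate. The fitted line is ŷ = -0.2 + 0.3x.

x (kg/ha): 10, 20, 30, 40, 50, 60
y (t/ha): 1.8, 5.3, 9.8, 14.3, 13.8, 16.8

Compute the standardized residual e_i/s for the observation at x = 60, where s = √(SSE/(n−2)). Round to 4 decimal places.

-0.6172

x=10: ŷ = -0.2 + 0.3·10 = 2.8; e = 1.8 − 2.8 = -1
x=20: ŷ = -0.2 + 0.3·20 = 5.8; e = 5.3 − 5.8 = -0.5
x=30: ŷ = -0.2 + 0.3·30 = 8.8; e = 9.8 − 8.8 = 1
x=40: ŷ = -0.2 + 0.3·40 = 11.8; e = 14.3 − 11.8 = 2.5
x=50: ŷ = -0.2 + 0.3·50 = 14.8; e = 13.8 − 14.8 = -1
x=60: ŷ = -0.2 + 0.3·60 = 17.8; e = 16.8 − 17.8 = -1
SSE = 1 + 0.25 + 1 + 6.25 + 1 + 1 = 10.5
s = √(10.5/4) = 1.62019
e/s = -1 / 1.62019 = -0.6172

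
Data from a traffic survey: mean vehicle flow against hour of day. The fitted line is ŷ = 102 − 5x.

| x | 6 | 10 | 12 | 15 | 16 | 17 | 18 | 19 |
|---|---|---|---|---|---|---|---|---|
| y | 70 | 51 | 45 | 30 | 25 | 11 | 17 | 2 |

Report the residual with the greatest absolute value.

r = -6

x=6: ŷ = 102 − 5·6 = 72; r = 70 − 72 = -2
x=10: ŷ = 102 − 5·10 = 52; r = 51 − 52 = -1
x=12: ŷ = 102 − 5·12 = 42; r = 45 − 42 = 3
x=15: ŷ = 102 − 5·15 = 27; r = 30 − 27 = 3
x=16: ŷ = 102 − 5·16 = 22; r = 25 − 22 = 3
x=17: ŷ = 102 − 5·17 = 17; r = 11 − 17 = -6
x=18: ŷ = 102 − 5·18 = 12; r = 17 − 12 = 5
x=19: ŷ = 102 − 5·19 = 7; r = 2 − 7 = -5
Largest |r| is 6 at x = 17, residual -6.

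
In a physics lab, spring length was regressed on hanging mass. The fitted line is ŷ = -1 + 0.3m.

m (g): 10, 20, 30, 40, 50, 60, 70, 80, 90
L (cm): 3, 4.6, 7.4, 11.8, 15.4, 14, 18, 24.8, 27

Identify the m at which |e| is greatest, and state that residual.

m = 60, e = -3

m=10: ŷ = -1 + 0.3·10 = 2; e = 3 − 2 = 1
m=20: ŷ = -1 + 0.3·20 = 5; e = 4.6 − 5 = -0.4
m=30: ŷ = -1 + 0.3·30 = 8; e = 7.4 − 8 = -0.6
m=40: ŷ = -1 + 0.3·40 = 11; e = 11.8 − 11 = 0.8
m=50: ŷ = -1 + 0.3·50 = 14; e = 15.4 − 14 = 1.4
m=60: ŷ = -1 + 0.3·60 = 17; e = 14 − 17 = -3
m=70: ŷ = -1 + 0.3·70 = 20; e = 18 − 20 = -2
m=80: ŷ = -1 + 0.3·80 = 23; e = 24.8 − 23 = 1.8
m=90: ŷ = -1 + 0.3·90 = 26; e = 27 − 26 = 1
Largest |e| is 3 at m = 60, residual -3.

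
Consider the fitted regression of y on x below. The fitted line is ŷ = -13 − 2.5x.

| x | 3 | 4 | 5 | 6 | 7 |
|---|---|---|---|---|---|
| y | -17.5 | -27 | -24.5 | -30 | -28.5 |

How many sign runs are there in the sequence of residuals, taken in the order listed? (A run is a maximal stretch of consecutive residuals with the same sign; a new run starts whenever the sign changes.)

5 runs

x=3: ŷ = -13 − 2.5·3 = -20.5; e = -17.5 − (-20.5) = 3
x=4: ŷ = -13 − 2.5·4 = -23; e = -27 − (-23) = -4
x=5: ŷ = -13 − 2.5·5 = -25.5; e = -24.5 − (-25.5) = 1
x=6: ŷ = -13 − 2.5·6 = -28; e = -30 − (-28) = -2
x=7: ŷ = -13 − 2.5·7 = -30.5; e = -28.5 − (-30.5) = 2
Signs: + − + − +
Runs: +×1, −×1, +×1, −×1, +×1 → 5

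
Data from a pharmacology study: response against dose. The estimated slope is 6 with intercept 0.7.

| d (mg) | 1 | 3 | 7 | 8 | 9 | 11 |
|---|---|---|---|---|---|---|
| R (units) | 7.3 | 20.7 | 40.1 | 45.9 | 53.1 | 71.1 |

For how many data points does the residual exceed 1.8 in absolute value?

4

d=1: R̂ = 0.7 + 6·1 = 6.7; e = 7.3 − 6.7 = 0.6
d=3: R̂ = 0.7 + 6·3 = 18.7; e = 20.7 − 18.7 = 2
d=7: R̂ = 0.7 + 6·7 = 42.7; e = 40.1 − 42.7 = -2.6
d=8: R̂ = 0.7 + 6·8 = 48.7; e = 45.9 − 48.7 = -2.8
d=9: R̂ = 0.7 + 6·9 = 54.7; e = 53.1 − 54.7 = -1.6
d=11: R̂ = 0.7 + 6·11 = 66.7; e = 71.1 − 66.7 = 4.4
|e| > 1.8: d=3 (|e|=2), d=7 (|e|=2.6), d=8 (|e|=2.8), d=11 (|e|=4.4) → 4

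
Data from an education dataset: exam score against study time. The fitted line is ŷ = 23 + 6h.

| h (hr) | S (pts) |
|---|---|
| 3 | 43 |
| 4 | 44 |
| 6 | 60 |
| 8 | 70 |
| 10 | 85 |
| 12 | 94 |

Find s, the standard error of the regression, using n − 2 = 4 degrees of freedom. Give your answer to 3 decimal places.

s = 2.236

h=3: ŷ = 23 + 6·3 = 41; r = 43 − 41 = 2
h=4: ŷ = 23 + 6·4 = 47; r = 44 − 47 = -3
h=6: ŷ = 23 + 6·6 = 59; r = 60 − 59 = 1
h=8: ŷ = 23 + 6·8 = 71; r = 70 − 71 = -1
h=10: ŷ = 23 + 6·10 = 83; r = 85 − 83 = 2
h=12: ŷ = 23 + 6·12 = 95; r = 94 − 95 = -1
SSE = 4 + 9 + 1 + 1 + 4 + 1 = 20
s = √(20/4) = √5 ≈ 2.236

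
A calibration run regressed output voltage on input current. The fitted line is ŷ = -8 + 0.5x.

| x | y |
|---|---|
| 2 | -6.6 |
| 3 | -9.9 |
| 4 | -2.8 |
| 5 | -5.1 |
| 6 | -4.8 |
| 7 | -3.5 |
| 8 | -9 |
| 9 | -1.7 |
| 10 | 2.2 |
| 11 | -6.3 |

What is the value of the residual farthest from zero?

e = 5.2

x=2: ŷ = -8 + 0.5·2 = -7; e = -6.6 − (-7) = 0.4
x=3: ŷ = -8 + 0.5·3 = -6.5; e = -9.9 − (-6.5) = -3.4
x=4: ŷ = -8 + 0.5·4 = -6; e = -2.8 − (-6) = 3.2
x=5: ŷ = -8 + 0.5·5 = -5.5; e = -5.1 − (-5.5) = 0.4
x=6: ŷ = -8 + 0.5·6 = -5; e = -4.8 − (-5) = 0.2
x=7: ŷ = -8 + 0.5·7 = -4.5; e = -3.5 − (-4.5) = 1
x=8: ŷ = -8 + 0.5·8 = -4; e = -9 − (-4) = -5
x=9: ŷ = -8 + 0.5·9 = -3.5; e = -1.7 − (-3.5) = 1.8
x=10: ŷ = -8 + 0.5·10 = -3; e = 2.2 − (-3) = 5.2
x=11: ŷ = -8 + 0.5·11 = -2.5; e = -6.3 − (-2.5) = -3.8
Largest |e| is 5.2 at x = 10, residual 5.2.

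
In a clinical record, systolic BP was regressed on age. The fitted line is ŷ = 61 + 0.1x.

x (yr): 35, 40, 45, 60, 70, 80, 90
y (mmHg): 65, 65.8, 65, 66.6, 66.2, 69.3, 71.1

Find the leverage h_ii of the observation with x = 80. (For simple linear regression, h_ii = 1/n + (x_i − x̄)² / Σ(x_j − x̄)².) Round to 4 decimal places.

h = 0.2938

x̄ = (35 + 40 + 45 + 60 + 70 + 80 + 90)/7 = 60
Σ(x − x̄)² = 625 + 400 + 225 + 0 + 100 + 400 + 900 = 2650
h = 1/7 + (20)²/2650 = 0.142857 + 0.150943 = 0.2938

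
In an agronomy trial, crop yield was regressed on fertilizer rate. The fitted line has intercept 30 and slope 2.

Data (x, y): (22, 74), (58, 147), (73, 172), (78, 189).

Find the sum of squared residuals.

x=22: ŷ = 30 + 2·22 = 74; r = 74 − 74 = 0
x=58: ŷ = 30 + 2·58 = 146; r = 147 − 146 = 1
x=73: ŷ = 30 + 2·73 = 176; r = 172 − 176 = -4
x=78: ŷ = 30 + 2·78 = 186; r = 189 − 186 = 3
SSE = 0 + 1 + 16 + 9 = 26

SSE = 26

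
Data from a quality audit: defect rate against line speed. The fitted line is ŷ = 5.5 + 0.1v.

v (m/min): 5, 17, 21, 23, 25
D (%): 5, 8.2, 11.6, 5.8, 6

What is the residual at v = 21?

ŷ = 5.5 + 0.1·21 = 7.6
e = 11.6 − 7.6 = 4

e = 4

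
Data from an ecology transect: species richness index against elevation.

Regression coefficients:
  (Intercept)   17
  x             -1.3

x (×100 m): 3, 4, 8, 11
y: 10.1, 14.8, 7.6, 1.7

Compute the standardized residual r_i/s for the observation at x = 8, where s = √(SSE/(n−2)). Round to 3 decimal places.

0.316

x=3: ŷ = 17 − 1.3·3 = 13.1; r = 10.1 − 13.1 = -3
x=4: ŷ = 17 − 1.3·4 = 11.8; r = 14.8 − 11.8 = 3
x=8: ŷ = 17 − 1.3·8 = 6.6; r = 7.6 − 6.6 = 1
x=11: ŷ = 17 − 1.3·11 = 2.7; r = 1.7 − 2.7 = -1
SSE = 9 + 9 + 1 + 1 = 20
s = √(20/2) = 3.16228
r/s = 1 / 3.16228 = 0.316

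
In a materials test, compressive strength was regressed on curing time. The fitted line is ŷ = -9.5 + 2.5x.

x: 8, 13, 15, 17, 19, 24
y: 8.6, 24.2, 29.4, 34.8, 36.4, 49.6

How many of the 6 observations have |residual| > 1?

5

x=8: ŷ = -9.5 + 2.5·8 = 10.5; r = 8.6 − 10.5 = -1.9
x=13: ŷ = -9.5 + 2.5·13 = 23; r = 24.2 − 23 = 1.2
x=15: ŷ = -9.5 + 2.5·15 = 28; r = 29.4 − 28 = 1.4
x=17: ŷ = -9.5 + 2.5·17 = 33; r = 34.8 − 33 = 1.8
x=19: ŷ = -9.5 + 2.5·19 = 38; r = 36.4 − 38 = -1.6
x=24: ŷ = -9.5 + 2.5·24 = 50.5; r = 49.6 − 50.5 = -0.9
|r| > 1: x=8 (|r|=1.9), x=13 (|r|=1.2), x=15 (|r|=1.4), x=17 (|r|=1.8), x=19 (|r|=1.6) → 5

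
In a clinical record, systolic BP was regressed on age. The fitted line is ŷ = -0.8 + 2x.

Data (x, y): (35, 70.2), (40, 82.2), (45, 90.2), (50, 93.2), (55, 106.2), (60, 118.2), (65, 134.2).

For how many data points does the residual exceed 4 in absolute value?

x=35: ŷ = -0.8 + 2·35 = 69.2; r = 70.2 − 69.2 = 1
x=40: ŷ = -0.8 + 2·40 = 79.2; r = 82.2 − 79.2 = 3
x=45: ŷ = -0.8 + 2·45 = 89.2; r = 90.2 − 89.2 = 1
x=50: ŷ = -0.8 + 2·50 = 99.2; r = 93.2 − 99.2 = -6
x=55: ŷ = -0.8 + 2·55 = 109.2; r = 106.2 − 109.2 = -3
x=60: ŷ = -0.8 + 2·60 = 119.2; r = 118.2 − 119.2 = -1
x=65: ŷ = -0.8 + 2·65 = 129.2; r = 134.2 − 129.2 = 5
|r| > 4: x=50 (|r|=6), x=65 (|r|=5) → 2

2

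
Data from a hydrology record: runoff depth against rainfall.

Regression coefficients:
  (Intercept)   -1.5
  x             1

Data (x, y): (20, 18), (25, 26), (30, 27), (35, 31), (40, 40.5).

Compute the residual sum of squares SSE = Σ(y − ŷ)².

SSE = 19

x=20: ŷ = -1.5 + 20 = 18.5; r = 18 − 18.5 = -0.5
x=25: ŷ = -1.5 + 25 = 23.5; r = 26 − 23.5 = 2.5
x=30: ŷ = -1.5 + 30 = 28.5; r = 27 − 28.5 = -1.5
x=35: ŷ = -1.5 + 35 = 33.5; r = 31 − 33.5 = -2.5
x=40: ŷ = -1.5 + 40 = 38.5; r = 40.5 − 38.5 = 2
SSE = 0.25 + 6.25 + 2.25 + 6.25 + 4 = 19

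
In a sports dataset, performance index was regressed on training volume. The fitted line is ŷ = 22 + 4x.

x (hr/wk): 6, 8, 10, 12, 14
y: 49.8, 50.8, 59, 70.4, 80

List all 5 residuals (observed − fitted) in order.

x=6: ŷ = 22 + 4·6 = 46; r = 49.8 − 46 = 3.8
x=8: ŷ = 22 + 4·8 = 54; r = 50.8 − 54 = -3.2
x=10: ŷ = 22 + 4·10 = 62; r = 59 − 62 = -3
x=12: ŷ = 22 + 4·12 = 70; r = 70.4 − 70 = 0.4
x=14: ŷ = 22 + 4·14 = 78; r = 80 − 78 = 2

3.8, -3.2, -3, 0.4, 2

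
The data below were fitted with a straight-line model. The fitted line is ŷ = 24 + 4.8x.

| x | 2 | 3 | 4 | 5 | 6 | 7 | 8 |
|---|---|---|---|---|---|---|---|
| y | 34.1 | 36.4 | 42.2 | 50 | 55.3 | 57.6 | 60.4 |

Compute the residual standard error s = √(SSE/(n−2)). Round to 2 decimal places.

x=2: ŷ = 24 + 4.8·2 = 33.6; r = 34.1 − 33.6 = 0.5
x=3: ŷ = 24 + 4.8·3 = 38.4; r = 36.4 − 38.4 = -2
x=4: ŷ = 24 + 4.8·4 = 43.2; r = 42.2 − 43.2 = -1
x=5: ŷ = 24 + 4.8·5 = 48; r = 50 − 48 = 2
x=6: ŷ = 24 + 4.8·6 = 52.8; r = 55.3 − 52.8 = 2.5
x=7: ŷ = 24 + 4.8·7 = 57.6; r = 57.6 − 57.6 = 0
x=8: ŷ = 24 + 4.8·8 = 62.4; r = 60.4 − 62.4 = -2
SSE = 0.25 + 4 + 1 + 4 + 6.25 + 0 + 4 = 19.5
s = √(19.5/5) = √3.9 ≈ 1.97

s = 1.97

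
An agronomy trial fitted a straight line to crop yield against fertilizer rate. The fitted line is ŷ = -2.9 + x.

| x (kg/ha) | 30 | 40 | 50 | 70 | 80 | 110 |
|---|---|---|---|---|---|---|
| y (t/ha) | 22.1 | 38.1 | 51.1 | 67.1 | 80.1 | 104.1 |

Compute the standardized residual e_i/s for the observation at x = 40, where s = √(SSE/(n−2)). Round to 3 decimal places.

x=30: ŷ = -2.9 + 30 = 27.1; e = 22.1 − 27.1 = -5
x=40: ŷ = -2.9 + 40 = 37.1; e = 38.1 − 37.1 = 1
x=50: ŷ = -2.9 + 50 = 47.1; e = 51.1 − 47.1 = 4
x=70: ŷ = -2.9 + 70 = 67.1; e = 67.1 − 67.1 = 0
x=80: ŷ = -2.9 + 80 = 77.1; e = 80.1 − 77.1 = 3
x=110: ŷ = -2.9 + 110 = 107.1; e = 104.1 − 107.1 = -3
SSE = 25 + 1 + 16 + 0 + 9 + 9 = 60
s = √(60/4) = 3.87298
e/s = 1 / 3.87298 = 0.258

0.258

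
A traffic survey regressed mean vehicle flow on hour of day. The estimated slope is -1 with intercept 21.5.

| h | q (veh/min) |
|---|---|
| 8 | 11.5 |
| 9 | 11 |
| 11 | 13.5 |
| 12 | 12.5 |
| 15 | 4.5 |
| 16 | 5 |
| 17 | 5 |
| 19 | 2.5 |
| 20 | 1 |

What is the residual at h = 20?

q̂ = 21.5 − 20 = 1.5
r = 1 − 1.5 = -0.5

r = -0.5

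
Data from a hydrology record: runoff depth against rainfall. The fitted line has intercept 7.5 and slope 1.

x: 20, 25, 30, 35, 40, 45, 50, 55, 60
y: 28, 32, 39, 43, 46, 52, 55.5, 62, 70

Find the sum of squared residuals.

x=20: ŷ = 7.5 + 20 = 27.5; r = 28 − 27.5 = 0.5
x=25: ŷ = 7.5 + 25 = 32.5; r = 32 − 32.5 = -0.5
x=30: ŷ = 7.5 + 30 = 37.5; r = 39 − 37.5 = 1.5
x=35: ŷ = 7.5 + 35 = 42.5; r = 43 − 42.5 = 0.5
x=40: ŷ = 7.5 + 40 = 47.5; r = 46 − 47.5 = -1.5
x=45: ŷ = 7.5 + 45 = 52.5; r = 52 − 52.5 = -0.5
x=50: ŷ = 7.5 + 50 = 57.5; r = 55.5 − 57.5 = -2
x=55: ŷ = 7.5 + 55 = 62.5; r = 62 − 62.5 = -0.5
x=60: ŷ = 7.5 + 60 = 67.5; r = 70 − 67.5 = 2.5
SSE = 0.25 + 0.25 + 2.25 + 0.25 + 2.25 + 0.25 + 4 + 0.25 + 6.25 = 16

SSE = 16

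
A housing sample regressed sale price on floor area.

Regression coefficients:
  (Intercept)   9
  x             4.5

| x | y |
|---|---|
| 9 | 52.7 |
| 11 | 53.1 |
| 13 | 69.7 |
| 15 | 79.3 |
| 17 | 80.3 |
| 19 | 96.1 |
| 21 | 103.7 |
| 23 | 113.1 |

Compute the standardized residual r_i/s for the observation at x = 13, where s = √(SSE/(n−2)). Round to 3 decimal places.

0.595

x=9: ŷ = 9 + 4.5·9 = 49.5; r = 52.7 − 49.5 = 3.2
x=11: ŷ = 9 + 4.5·11 = 58.5; r = 53.1 − 58.5 = -5.4
x=13: ŷ = 9 + 4.5·13 = 67.5; r = 69.7 − 67.5 = 2.2
x=15: ŷ = 9 + 4.5·15 = 76.5; r = 79.3 − 76.5 = 2.8
x=17: ŷ = 9 + 4.5·17 = 85.5; r = 80.3 − 85.5 = -5.2
x=19: ŷ = 9 + 4.5·19 = 94.5; r = 96.1 − 94.5 = 1.6
x=21: ŷ = 9 + 4.5·21 = 103.5; r = 103.7 − 103.5 = 0.2
x=23: ŷ = 9 + 4.5·23 = 112.5; r = 113.1 − 112.5 = 0.6
SSE = 10.24 + 29.16 + 4.84 + 7.84 + 27.04 + 2.56 + 0.04 + 0.36 = 82.08
s = √(82.08/6) = 3.69865
r/s = 2.2 / 3.69865 = 0.595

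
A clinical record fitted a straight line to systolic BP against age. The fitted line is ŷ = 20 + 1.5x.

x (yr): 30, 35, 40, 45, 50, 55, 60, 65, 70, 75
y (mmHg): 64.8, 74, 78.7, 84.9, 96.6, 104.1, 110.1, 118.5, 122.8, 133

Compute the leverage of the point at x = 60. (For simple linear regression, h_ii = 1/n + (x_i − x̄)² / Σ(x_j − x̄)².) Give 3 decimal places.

x̄ = (30 + 35 + 40 + 45 + 50 + 55 + 60 + 65 + 70 + 75)/10 = 52.5
Σ(x − x̄)² = 506.25 + 306.25 + 156.25 + 56.25 + 6.25 + 6.25 + 56.25 + 156.25 + 306.25 + 506.25 = 2062.5
h = 1/10 + (7.5)²/2062.5 = 0.1 + 0.0272727 = 0.127

h = 0.127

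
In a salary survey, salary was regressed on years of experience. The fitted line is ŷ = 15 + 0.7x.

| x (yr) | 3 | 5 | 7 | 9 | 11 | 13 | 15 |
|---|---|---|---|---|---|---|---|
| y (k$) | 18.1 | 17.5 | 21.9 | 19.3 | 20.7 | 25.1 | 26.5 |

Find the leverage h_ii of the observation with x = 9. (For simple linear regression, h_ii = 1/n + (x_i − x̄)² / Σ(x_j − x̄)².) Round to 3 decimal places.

x̄ = (3 + 5 + 7 + 9 + 11 + 13 + 15)/7 = 9
Σ(x − x̄)² = 36 + 16 + 4 + 0 + 4 + 16 + 36 = 112
h = 1/7 + (0)²/112 = 0.142857 + 0 = 0.143

h = 0.143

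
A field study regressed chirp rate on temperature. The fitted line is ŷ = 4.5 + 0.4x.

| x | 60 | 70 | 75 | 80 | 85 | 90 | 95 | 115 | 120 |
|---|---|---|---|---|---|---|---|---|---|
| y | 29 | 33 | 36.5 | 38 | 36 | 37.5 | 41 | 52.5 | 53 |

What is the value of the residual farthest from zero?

x=60: ŷ = 4.5 + 0.4·60 = 28.5; r = 29 − 28.5 = 0.5
x=70: ŷ = 4.5 + 0.4·70 = 32.5; r = 33 − 32.5 = 0.5
x=75: ŷ = 4.5 + 0.4·75 = 34.5; r = 36.5 − 34.5 = 2
x=80: ŷ = 4.5 + 0.4·80 = 36.5; r = 38 − 36.5 = 1.5
x=85: ŷ = 4.5 + 0.4·85 = 38.5; r = 36 − 38.5 = -2.5
x=90: ŷ = 4.5 + 0.4·90 = 40.5; r = 37.5 − 40.5 = -3
x=95: ŷ = 4.5 + 0.4·95 = 42.5; r = 41 − 42.5 = -1.5
x=115: ŷ = 4.5 + 0.4·115 = 50.5; r = 52.5 − 50.5 = 2
x=120: ŷ = 4.5 + 0.4·120 = 52.5; r = 53 − 52.5 = 0.5
Largest |r| is 3 at x = 90, residual -3.

r = -3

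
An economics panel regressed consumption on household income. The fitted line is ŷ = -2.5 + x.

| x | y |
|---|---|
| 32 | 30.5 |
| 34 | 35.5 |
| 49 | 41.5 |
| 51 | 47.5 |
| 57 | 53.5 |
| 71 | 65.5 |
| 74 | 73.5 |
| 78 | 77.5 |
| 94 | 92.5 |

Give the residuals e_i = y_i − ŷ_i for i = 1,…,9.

x=32: ŷ = -2.5 + 32 = 29.5; e = 30.5 − 29.5 = 1
x=34: ŷ = -2.5 + 34 = 31.5; e = 35.5 − 31.5 = 4
x=49: ŷ = -2.5 + 49 = 46.5; e = 41.5 − 46.5 = -5
x=51: ŷ = -2.5 + 51 = 48.5; e = 47.5 − 48.5 = -1
x=57: ŷ = -2.5 + 57 = 54.5; e = 53.5 − 54.5 = -1
x=71: ŷ = -2.5 + 71 = 68.5; e = 65.5 − 68.5 = -3
x=74: ŷ = -2.5 + 74 = 71.5; e = 73.5 − 71.5 = 2
x=78: ŷ = -2.5 + 78 = 75.5; e = 77.5 − 75.5 = 2
x=94: ŷ = -2.5 + 94 = 91.5; e = 92.5 − 91.5 = 1

1, 4, -5, -1, -1, -3, 2, 2, 1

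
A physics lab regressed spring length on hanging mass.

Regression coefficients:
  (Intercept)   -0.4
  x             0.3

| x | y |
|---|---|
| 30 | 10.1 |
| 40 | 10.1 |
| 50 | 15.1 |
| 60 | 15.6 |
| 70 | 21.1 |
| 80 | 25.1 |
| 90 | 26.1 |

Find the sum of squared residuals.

x=30: ŷ = -0.4 + 0.3·30 = 8.6; r = 10.1 − 8.6 = 1.5
x=40: ŷ = -0.4 + 0.3·40 = 11.6; r = 10.1 − 11.6 = -1.5
x=50: ŷ = -0.4 + 0.3·50 = 14.6; r = 15.1 − 14.6 = 0.5
x=60: ŷ = -0.4 + 0.3·60 = 17.6; r = 15.6 − 17.6 = -2
x=70: ŷ = -0.4 + 0.3·70 = 20.6; r = 21.1 − 20.6 = 0.5
x=80: ŷ = -0.4 + 0.3·80 = 23.6; r = 25.1 − 23.6 = 1.5
x=90: ŷ = -0.4 + 0.3·90 = 26.6; r = 26.1 − 26.6 = -0.5
SSE = 2.25 + 2.25 + 0.25 + 4 + 0.25 + 2.25 + 0.25 = 11.5

SSE = 11.5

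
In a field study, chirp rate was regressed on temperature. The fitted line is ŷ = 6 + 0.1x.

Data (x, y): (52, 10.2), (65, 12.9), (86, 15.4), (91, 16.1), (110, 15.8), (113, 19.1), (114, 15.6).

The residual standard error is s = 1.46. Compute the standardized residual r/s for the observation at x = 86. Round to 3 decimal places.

0.548

ŷ = 6 + 0.1·86 = 14.6
r = 15.4 − 14.6 = 0.8
r/s = 0.8 / 1.46 = 0.548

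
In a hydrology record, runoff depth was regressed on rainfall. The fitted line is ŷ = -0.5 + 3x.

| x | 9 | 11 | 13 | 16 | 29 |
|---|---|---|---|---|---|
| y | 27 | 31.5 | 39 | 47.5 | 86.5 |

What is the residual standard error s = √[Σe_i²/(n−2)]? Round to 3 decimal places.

s = 0.707

x=9: ŷ = -0.5 + 3·9 = 26.5; e = 27 − 26.5 = 0.5
x=11: ŷ = -0.5 + 3·11 = 32.5; e = 31.5 − 32.5 = -1
x=13: ŷ = -0.5 + 3·13 = 38.5; e = 39 − 38.5 = 0.5
x=16: ŷ = -0.5 + 3·16 = 47.5; e = 47.5 − 47.5 = 0
x=29: ŷ = -0.5 + 3·29 = 86.5; e = 86.5 − 86.5 = 0
SSE = 0.25 + 1 + 0.25 + 0 + 0 = 1.5
s = √(1.5/3) = √0.5 ≈ 0.707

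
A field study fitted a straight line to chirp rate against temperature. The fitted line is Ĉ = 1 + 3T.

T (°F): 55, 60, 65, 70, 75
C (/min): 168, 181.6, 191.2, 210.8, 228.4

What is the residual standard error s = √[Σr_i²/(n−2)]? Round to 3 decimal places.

T=55: Ĉ = 1 + 3·55 = 166; r = 168 − 166 = 2
T=60: Ĉ = 1 + 3·60 = 181; r = 181.6 − 181 = 0.6
T=65: Ĉ = 1 + 3·65 = 196; r = 191.2 − 196 = -4.8
T=70: Ĉ = 1 + 3·70 = 211; r = 210.8 − 211 = -0.2
T=75: Ĉ = 1 + 3·75 = 226; r = 228.4 − 226 = 2.4
SSE = 4 + 0.36 + 23.04 + 0.04 + 5.76 = 33.2
s = √(33.2/3) = √11.0667 ≈ 3.327

s = 3.327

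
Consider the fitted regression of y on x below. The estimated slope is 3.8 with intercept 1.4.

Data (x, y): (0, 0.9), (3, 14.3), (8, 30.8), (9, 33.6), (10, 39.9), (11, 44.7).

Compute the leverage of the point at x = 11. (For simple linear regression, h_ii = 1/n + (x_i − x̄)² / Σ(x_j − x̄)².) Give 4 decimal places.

x̄ = (0 + 3 + 8 + 9 + 10 + 11)/6 = 6.83333
Σ(x − x̄)² = 46.6944 + 14.6944 + 1.36111 + 4.69444 + 10.0278 + 17.3611 = 94.8333
h = 1/6 + (4.16667)²/94.8333 = 0.166667 + 0.18307 = 0.3497

h = 0.3497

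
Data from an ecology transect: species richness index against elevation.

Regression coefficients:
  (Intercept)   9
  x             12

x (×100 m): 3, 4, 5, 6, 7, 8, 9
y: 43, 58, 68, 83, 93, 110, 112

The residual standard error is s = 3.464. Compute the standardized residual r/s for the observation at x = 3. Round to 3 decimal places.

ŷ = 9 + 12·3 = 45
r = 43 − 45 = -2
r/s = -2 / 3.464 = -0.577

-0.577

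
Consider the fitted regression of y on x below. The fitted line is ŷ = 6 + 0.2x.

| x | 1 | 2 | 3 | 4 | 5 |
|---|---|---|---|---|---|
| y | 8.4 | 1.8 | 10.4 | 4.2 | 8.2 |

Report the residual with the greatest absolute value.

e = -4.6

x=1: ŷ = 6 + 0.2·1 = 6.2; e = 8.4 − 6.2 = 2.2
x=2: ŷ = 6 + 0.2·2 = 6.4; e = 1.8 − 6.4 = -4.6
x=3: ŷ = 6 + 0.2·3 = 6.6; e = 10.4 − 6.6 = 3.8
x=4: ŷ = 6 + 0.2·4 = 6.8; e = 4.2 − 6.8 = -2.6
x=5: ŷ = 6 + 0.2·5 = 7; e = 8.2 − 7 = 1.2
Largest |e| is 4.6 at x = 2, residual -4.6.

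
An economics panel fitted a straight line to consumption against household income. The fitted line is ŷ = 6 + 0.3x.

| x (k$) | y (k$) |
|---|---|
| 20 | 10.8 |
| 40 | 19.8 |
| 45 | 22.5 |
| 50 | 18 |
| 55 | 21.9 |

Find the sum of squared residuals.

x=20: ŷ = 6 + 0.3·20 = 12; e = 10.8 − 12 = -1.2
x=40: ŷ = 6 + 0.3·40 = 18; e = 19.8 − 18 = 1.8
x=45: ŷ = 6 + 0.3·45 = 19.5; e = 22.5 − 19.5 = 3
x=50: ŷ = 6 + 0.3·50 = 21; e = 18 − 21 = -3
x=55: ŷ = 6 + 0.3·55 = 22.5; e = 21.9 − 22.5 = -0.6
SSE = 1.44 + 3.24 + 9 + 9 + 0.36 = 23.04

SSE = 23.04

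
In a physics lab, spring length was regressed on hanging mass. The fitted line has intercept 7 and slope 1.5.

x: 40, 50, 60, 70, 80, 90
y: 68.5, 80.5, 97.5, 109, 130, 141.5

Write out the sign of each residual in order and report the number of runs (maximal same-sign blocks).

6 runs

x=40: ŷ = 7 + 1.5·40 = 67; r = 68.5 − 67 = 1.5
x=50: ŷ = 7 + 1.5·50 = 82; r = 80.5 − 82 = -1.5
x=60: ŷ = 7 + 1.5·60 = 97; r = 97.5 − 97 = 0.5
x=70: ŷ = 7 + 1.5·70 = 112; r = 109 − 112 = -3
x=80: ŷ = 7 + 1.5·80 = 127; r = 130 − 127 = 3
x=90: ŷ = 7 + 1.5·90 = 142; r = 141.5 − 142 = -0.5
Signs: + − + − + −
Runs: +×1, −×1, +×1, −×1, +×1, −×1 → 6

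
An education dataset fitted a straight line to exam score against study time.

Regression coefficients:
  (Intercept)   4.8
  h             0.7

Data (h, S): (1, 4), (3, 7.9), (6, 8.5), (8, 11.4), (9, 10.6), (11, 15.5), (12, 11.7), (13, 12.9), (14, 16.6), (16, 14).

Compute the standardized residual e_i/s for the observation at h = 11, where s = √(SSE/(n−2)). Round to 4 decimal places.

h=1: ŷ = 4.8 + 0.7·1 = 5.5; e = 4 − 5.5 = -1.5
h=3: ŷ = 4.8 + 0.7·3 = 6.9; e = 7.9 − 6.9 = 1
h=6: ŷ = 4.8 + 0.7·6 = 9; e = 8.5 − 9 = -0.5
h=8: ŷ = 4.8 + 0.7·8 = 10.4; e = 11.4 − 10.4 = 1
h=9: ŷ = 4.8 + 0.7·9 = 11.1; e = 10.6 − 11.1 = -0.5
h=11: ŷ = 4.8 + 0.7·11 = 12.5; e = 15.5 − 12.5 = 3
h=12: ŷ = 4.8 + 0.7·12 = 13.2; e = 11.7 − 13.2 = -1.5
h=13: ŷ = 4.8 + 0.7·13 = 13.9; e = 12.9 − 13.9 = -1
h=14: ŷ = 4.8 + 0.7·14 = 14.6; e = 16.6 − 14.6 = 2
h=16: ŷ = 4.8 + 0.7·16 = 16; e = 14 − 16 = -2
SSE = 2.25 + 1 + 0.25 + 1 + 0.25 + 9 + 2.25 + 1 + 4 + 4 = 25
s = √(25/8) = 1.76777
e/s = 3 / 1.76777 = 1.6971

1.6971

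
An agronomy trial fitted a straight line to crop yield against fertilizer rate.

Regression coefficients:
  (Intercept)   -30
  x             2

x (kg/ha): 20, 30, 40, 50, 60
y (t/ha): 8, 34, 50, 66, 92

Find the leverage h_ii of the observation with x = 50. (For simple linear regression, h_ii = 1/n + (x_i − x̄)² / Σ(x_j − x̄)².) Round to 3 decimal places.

h = 0.300

x̄ = (20 + 30 + 40 + 50 + 60)/5 = 40
Σ(x − x̄)² = 400 + 100 + 0 + 100 + 400 = 1000
h = 1/5 + (10)²/1000 = 0.2 + 0.1 = 0.300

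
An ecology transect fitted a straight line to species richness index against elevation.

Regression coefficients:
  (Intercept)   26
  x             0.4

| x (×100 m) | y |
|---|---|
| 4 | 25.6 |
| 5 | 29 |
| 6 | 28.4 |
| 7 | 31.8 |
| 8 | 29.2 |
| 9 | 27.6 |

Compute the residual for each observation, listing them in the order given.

-2, 1, 0, 3, 0, -2

x=4: ŷ = 26 + 0.4·4 = 27.6; r = 25.6 − 27.6 = -2
x=5: ŷ = 26 + 0.4·5 = 28; r = 29 − 28 = 1
x=6: ŷ = 26 + 0.4·6 = 28.4; r = 28.4 − 28.4 = 0
x=7: ŷ = 26 + 0.4·7 = 28.8; r = 31.8 − 28.8 = 3
x=8: ŷ = 26 + 0.4·8 = 29.2; r = 29.2 − 29.2 = 0
x=9: ŷ = 26 + 0.4·9 = 29.6; r = 27.6 − 29.6 = -2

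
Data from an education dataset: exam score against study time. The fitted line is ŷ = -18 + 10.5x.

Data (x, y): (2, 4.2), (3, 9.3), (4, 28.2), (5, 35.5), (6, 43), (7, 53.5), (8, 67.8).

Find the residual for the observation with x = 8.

ŷ = -18 + 10.5·8 = 66
r = 67.8 − 66 = 1.8

r = 1.8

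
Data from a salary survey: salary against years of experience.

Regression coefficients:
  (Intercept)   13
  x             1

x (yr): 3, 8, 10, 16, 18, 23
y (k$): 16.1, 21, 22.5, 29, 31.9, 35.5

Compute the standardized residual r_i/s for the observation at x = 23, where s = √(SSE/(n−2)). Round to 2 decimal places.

x=3: ŷ = 13 + 3 = 16; r = 16.1 − 16 = 0.1
x=8: ŷ = 13 + 8 = 21; r = 21 − 21 = 0
x=10: ŷ = 13 + 10 = 23; r = 22.5 − 23 = -0.5
x=16: ŷ = 13 + 16 = 29; r = 29 − 29 = 0
x=18: ŷ = 13 + 18 = 31; r = 31.9 − 31 = 0.9
x=23: ŷ = 13 + 23 = 36; r = 35.5 − 36 = -0.5
SSE = 0.01 + 0 + 0.25 + 0 + 0.81 + 0.25 = 1.32
s = √(1.32/4) = 0.574456
r/s = -0.5 / 0.574456 = -0.87

-0.87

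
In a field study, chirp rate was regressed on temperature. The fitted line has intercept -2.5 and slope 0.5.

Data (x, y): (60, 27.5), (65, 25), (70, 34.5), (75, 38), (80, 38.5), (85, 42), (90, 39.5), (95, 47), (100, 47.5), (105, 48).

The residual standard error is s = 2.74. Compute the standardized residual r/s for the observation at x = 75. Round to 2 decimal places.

ŷ = -2.5 + 0.5·75 = 35
r = 38 − 35 = 3
r/s = 3 / 2.74 = 1.09

1.09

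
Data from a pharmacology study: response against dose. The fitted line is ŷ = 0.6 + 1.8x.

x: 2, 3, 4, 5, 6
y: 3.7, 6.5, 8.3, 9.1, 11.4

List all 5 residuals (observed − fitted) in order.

-0.5, 0.5, 0.5, -0.5, 0

x=2: ŷ = 0.6 + 1.8·2 = 4.2; r = 3.7 − 4.2 = -0.5
x=3: ŷ = 0.6 + 1.8·3 = 6; r = 6.5 − 6 = 0.5
x=4: ŷ = 0.6 + 1.8·4 = 7.8; r = 8.3 − 7.8 = 0.5
x=5: ŷ = 0.6 + 1.8·5 = 9.6; r = 9.1 − 9.6 = -0.5
x=6: ŷ = 0.6 + 1.8·6 = 11.4; r = 11.4 − 11.4 = 0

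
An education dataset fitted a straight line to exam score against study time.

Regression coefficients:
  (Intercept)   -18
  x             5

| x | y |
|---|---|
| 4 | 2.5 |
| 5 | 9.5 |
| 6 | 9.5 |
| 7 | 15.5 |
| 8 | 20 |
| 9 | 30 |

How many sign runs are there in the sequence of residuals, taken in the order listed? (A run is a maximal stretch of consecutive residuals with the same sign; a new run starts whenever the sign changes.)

x=4: ŷ = -18 + 5·4 = 2; r = 2.5 − 2 = 0.5
x=5: ŷ = -18 + 5·5 = 7; r = 9.5 − 7 = 2.5
x=6: ŷ = -18 + 5·6 = 12; r = 9.5 − 12 = -2.5
x=7: ŷ = -18 + 5·7 = 17; r = 15.5 − 17 = -1.5
x=8: ŷ = -18 + 5·8 = 22; r = 20 − 22 = -2
x=9: ŷ = -18 + 5·9 = 27; r = 30 − 27 = 3
Signs: + + − − − +
Runs: +×2, −×3, +×1 → 3

3 runs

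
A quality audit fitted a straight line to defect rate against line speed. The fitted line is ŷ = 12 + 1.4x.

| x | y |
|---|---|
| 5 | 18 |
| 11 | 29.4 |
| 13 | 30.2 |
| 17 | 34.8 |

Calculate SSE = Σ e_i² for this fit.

x=5: ŷ = 12 + 1.4·5 = 19; e = 18 − 19 = -1
x=11: ŷ = 12 + 1.4·11 = 27.4; e = 29.4 − 27.4 = 2
x=13: ŷ = 12 + 1.4·13 = 30.2; e = 30.2 − 30.2 = 0
x=17: ŷ = 12 + 1.4·17 = 35.8; e = 34.8 − 35.8 = -1
SSE = 1 + 4 + 0 + 1 = 6

SSE = 6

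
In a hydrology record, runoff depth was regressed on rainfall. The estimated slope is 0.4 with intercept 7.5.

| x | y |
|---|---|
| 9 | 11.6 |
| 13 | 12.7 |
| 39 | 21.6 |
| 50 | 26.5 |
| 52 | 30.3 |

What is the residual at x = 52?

e = 2

ŷ = 7.5 + 0.4·52 = 28.3
e = 30.3 − 28.3 = 2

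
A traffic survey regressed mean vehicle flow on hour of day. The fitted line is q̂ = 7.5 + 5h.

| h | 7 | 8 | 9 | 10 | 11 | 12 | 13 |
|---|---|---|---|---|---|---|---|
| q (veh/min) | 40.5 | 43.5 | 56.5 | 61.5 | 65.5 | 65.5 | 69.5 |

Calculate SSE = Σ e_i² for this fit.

h=7: q̂ = 7.5 + 5·7 = 42.5; e = 40.5 − 42.5 = -2
h=8: q̂ = 7.5 + 5·8 = 47.5; e = 43.5 − 47.5 = -4
h=9: q̂ = 7.5 + 5·9 = 52.5; e = 56.5 − 52.5 = 4
h=10: q̂ = 7.5 + 5·10 = 57.5; e = 61.5 − 57.5 = 4
h=11: q̂ = 7.5 + 5·11 = 62.5; e = 65.5 − 62.5 = 3
h=12: q̂ = 7.5 + 5·12 = 67.5; e = 65.5 − 67.5 = -2
h=13: q̂ = 7.5 + 5·13 = 72.5; e = 69.5 − 72.5 = -3
SSE = 4 + 16 + 16 + 16 + 9 + 4 + 9 = 74

SSE = 74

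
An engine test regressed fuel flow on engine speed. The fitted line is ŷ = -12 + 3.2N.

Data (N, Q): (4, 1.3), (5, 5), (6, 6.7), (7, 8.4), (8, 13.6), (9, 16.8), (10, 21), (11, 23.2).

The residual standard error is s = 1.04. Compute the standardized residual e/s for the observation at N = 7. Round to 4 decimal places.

-1.9231

ŷ = -12 + 3.2·7 = 10.4
e = 8.4 − 10.4 = -2
e/s = -2 / 1.04 = -1.9231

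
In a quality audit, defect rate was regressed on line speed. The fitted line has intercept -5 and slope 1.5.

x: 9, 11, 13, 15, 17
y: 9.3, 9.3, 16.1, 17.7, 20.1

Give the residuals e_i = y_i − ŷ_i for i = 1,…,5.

0.8, -2.2, 1.6, 0.2, -0.4

x=9: ŷ = -5 + 1.5·9 = 8.5; e = 9.3 − 8.5 = 0.8
x=11: ŷ = -5 + 1.5·11 = 11.5; e = 9.3 − 11.5 = -2.2
x=13: ŷ = -5 + 1.5·13 = 14.5; e = 16.1 − 14.5 = 1.6
x=15: ŷ = -5 + 1.5·15 = 17.5; e = 17.7 − 17.5 = 0.2
x=17: ŷ = -5 + 1.5·17 = 20.5; e = 20.1 − 20.5 = -0.4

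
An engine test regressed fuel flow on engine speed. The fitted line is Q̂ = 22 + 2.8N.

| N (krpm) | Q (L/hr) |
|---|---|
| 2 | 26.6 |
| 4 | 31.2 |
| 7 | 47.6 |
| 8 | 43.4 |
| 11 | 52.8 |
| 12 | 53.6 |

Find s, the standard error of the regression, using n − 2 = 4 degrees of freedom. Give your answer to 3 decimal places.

s = 3.391

N=2: Q̂ = 22 + 2.8·2 = 27.6; r = 26.6 − 27.6 = -1
N=4: Q̂ = 22 + 2.8·4 = 33.2; r = 31.2 − 33.2 = -2
N=7: Q̂ = 22 + 2.8·7 = 41.6; r = 47.6 − 41.6 = 6
N=8: Q̂ = 22 + 2.8·8 = 44.4; r = 43.4 − 44.4 = -1
N=11: Q̂ = 22 + 2.8·11 = 52.8; r = 52.8 − 52.8 = 0
N=12: Q̂ = 22 + 2.8·12 = 55.6; r = 53.6 − 55.6 = -2
SSE = 1 + 4 + 36 + 1 + 0 + 4 = 46
s = √(46/4) = √11.5 ≈ 3.391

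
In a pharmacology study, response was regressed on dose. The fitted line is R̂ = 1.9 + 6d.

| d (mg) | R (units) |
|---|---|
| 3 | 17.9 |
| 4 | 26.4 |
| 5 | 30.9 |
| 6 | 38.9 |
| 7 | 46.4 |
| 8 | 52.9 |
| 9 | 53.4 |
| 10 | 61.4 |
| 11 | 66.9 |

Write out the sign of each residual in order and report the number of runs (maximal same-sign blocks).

d=3: R̂ = 1.9 + 6·3 = 19.9; e = 17.9 − 19.9 = -2
d=4: R̂ = 1.9 + 6·4 = 25.9; e = 26.4 − 25.9 = 0.5
d=5: R̂ = 1.9 + 6·5 = 31.9; e = 30.9 − 31.9 = -1
d=6: R̂ = 1.9 + 6·6 = 37.9; e = 38.9 − 37.9 = 1
d=7: R̂ = 1.9 + 6·7 = 43.9; e = 46.4 − 43.9 = 2.5
d=8: R̂ = 1.9 + 6·8 = 49.9; e = 52.9 − 49.9 = 3
d=9: R̂ = 1.9 + 6·9 = 55.9; e = 53.4 − 55.9 = -2.5
d=10: R̂ = 1.9 + 6·10 = 61.9; e = 61.4 − 61.9 = -0.5
d=11: R̂ = 1.9 + 6·11 = 67.9; e = 66.9 − 67.9 = -1
Signs: − + − + + + − − −
Runs: −×1, +×1, −×1, +×3, −×3 → 5

5 runs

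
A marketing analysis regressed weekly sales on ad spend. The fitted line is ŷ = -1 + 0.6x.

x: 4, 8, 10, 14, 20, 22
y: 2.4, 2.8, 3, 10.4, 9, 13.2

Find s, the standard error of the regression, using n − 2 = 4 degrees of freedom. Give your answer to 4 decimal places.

x=4: ŷ = -1 + 0.6·4 = 1.4; e = 2.4 − 1.4 = 1
x=8: ŷ = -1 + 0.6·8 = 3.8; e = 2.8 − 3.8 = -1
x=10: ŷ = -1 + 0.6·10 = 5; e = 3 − 5 = -2
x=14: ŷ = -1 + 0.6·14 = 7.4; e = 10.4 − 7.4 = 3
x=20: ŷ = -1 + 0.6·20 = 11; e = 9 − 11 = -2
x=22: ŷ = -1 + 0.6·22 = 12.2; e = 13.2 − 12.2 = 1
SSE = 1 + 1 + 4 + 9 + 4 + 1 = 20
s = √(20/4) = √5 ≈ 2.2361

s = 2.2361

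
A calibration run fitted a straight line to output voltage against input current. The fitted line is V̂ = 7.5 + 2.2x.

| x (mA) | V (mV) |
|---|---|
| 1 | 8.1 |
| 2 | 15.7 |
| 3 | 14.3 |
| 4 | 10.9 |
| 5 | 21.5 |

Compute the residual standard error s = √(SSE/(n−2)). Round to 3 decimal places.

x=1: V̂ = 7.5 + 2.2·1 = 9.7; e = 8.1 − 9.7 = -1.6
x=2: V̂ = 7.5 + 2.2·2 = 11.9; e = 15.7 − 11.9 = 3.8
x=3: V̂ = 7.5 + 2.2·3 = 14.1; e = 14.3 − 14.1 = 0.2
x=4: V̂ = 7.5 + 2.2·4 = 16.3; e = 10.9 − 16.3 = -5.4
x=5: V̂ = 7.5 + 2.2·5 = 18.5; e = 21.5 − 18.5 = 3
SSE = 2.56 + 14.44 + 0.04 + 29.16 + 9 = 55.2
s = √(55.2/3) = √18.4 ≈ 4.290

s = 4.290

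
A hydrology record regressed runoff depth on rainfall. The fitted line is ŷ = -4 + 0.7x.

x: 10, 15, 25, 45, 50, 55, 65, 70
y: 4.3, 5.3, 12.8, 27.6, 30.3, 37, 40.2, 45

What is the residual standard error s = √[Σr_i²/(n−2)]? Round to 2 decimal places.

x=10: ŷ = -4 + 0.7·10 = 3; r = 4.3 − 3 = 1.3
x=15: ŷ = -4 + 0.7·15 = 6.5; r = 5.3 − 6.5 = -1.2
x=25: ŷ = -4 + 0.7·25 = 13.5; r = 12.8 − 13.5 = -0.7
x=45: ŷ = -4 + 0.7·45 = 27.5; r = 27.6 − 27.5 = 0.1
x=50: ŷ = -4 + 0.7·50 = 31; r = 30.3 − 31 = -0.7
x=55: ŷ = -4 + 0.7·55 = 34.5; r = 37 − 34.5 = 2.5
x=65: ŷ = -4 + 0.7·65 = 41.5; r = 40.2 − 41.5 = -1.3
x=70: ŷ = -4 + 0.7·70 = 45; r = 45 − 45 = 0
SSE = 1.69 + 1.44 + 0.49 + 0.01 + 0.49 + 6.25 + 1.69 + 0 = 12.06
s = √(12.06/6) = √2.01 ≈ 1.42

s = 1.42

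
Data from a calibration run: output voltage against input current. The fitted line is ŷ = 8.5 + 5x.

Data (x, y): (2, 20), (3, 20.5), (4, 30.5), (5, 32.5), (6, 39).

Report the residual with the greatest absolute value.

e = -3

x=2: ŷ = 8.5 + 5·2 = 18.5; e = 20 − 18.5 = 1.5
x=3: ŷ = 8.5 + 5·3 = 23.5; e = 20.5 − 23.5 = -3
x=4: ŷ = 8.5 + 5·4 = 28.5; e = 30.5 − 28.5 = 2
x=5: ŷ = 8.5 + 5·5 = 33.5; e = 32.5 − 33.5 = -1
x=6: ŷ = 8.5 + 5·6 = 38.5; e = 39 − 38.5 = 0.5
Largest |e| is 3 at x = 3, residual -3.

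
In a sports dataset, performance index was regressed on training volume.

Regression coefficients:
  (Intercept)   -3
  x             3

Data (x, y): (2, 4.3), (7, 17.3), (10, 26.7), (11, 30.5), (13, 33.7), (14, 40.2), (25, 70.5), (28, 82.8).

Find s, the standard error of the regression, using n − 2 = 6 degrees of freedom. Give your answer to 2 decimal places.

s = 1.57

x=2: ŷ = -3 + 3·2 = 3; r = 4.3 − 3 = 1.3
x=7: ŷ = -3 + 3·7 = 18; r = 17.3 − 18 = -0.7
x=10: ŷ = -3 + 3·10 = 27; r = 26.7 − 27 = -0.3
x=11: ŷ = -3 + 3·11 = 30; r = 30.5 − 30 = 0.5
x=13: ŷ = -3 + 3·13 = 36; r = 33.7 − 36 = -2.3
x=14: ŷ = -3 + 3·14 = 39; r = 40.2 − 39 = 1.2
x=25: ŷ = -3 + 3·25 = 72; r = 70.5 − 72 = -1.5
x=28: ŷ = -3 + 3·28 = 81; r = 82.8 − 81 = 1.8
SSE = 1.69 + 0.49 + 0.09 + 0.25 + 5.29 + 1.44 + 2.25 + 3.24 = 14.74
s = √(14.74/6) = √2.45667 ≈ 1.57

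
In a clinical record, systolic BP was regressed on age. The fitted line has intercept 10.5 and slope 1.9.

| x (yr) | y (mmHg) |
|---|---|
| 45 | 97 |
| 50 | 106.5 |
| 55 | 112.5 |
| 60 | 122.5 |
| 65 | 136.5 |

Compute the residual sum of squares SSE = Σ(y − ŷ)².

SSE = 18.5

x=45: ŷ = 10.5 + 1.9·45 = 96; r = 97 − 96 = 1
x=50: ŷ = 10.5 + 1.9·50 = 105.5; r = 106.5 − 105.5 = 1
x=55: ŷ = 10.5 + 1.9·55 = 115; r = 112.5 − 115 = -2.5
x=60: ŷ = 10.5 + 1.9·60 = 124.5; r = 122.5 − 124.5 = -2
x=65: ŷ = 10.5 + 1.9·65 = 134; r = 136.5 − 134 = 2.5
SSE = 1 + 1 + 6.25 + 4 + 6.25 = 18.5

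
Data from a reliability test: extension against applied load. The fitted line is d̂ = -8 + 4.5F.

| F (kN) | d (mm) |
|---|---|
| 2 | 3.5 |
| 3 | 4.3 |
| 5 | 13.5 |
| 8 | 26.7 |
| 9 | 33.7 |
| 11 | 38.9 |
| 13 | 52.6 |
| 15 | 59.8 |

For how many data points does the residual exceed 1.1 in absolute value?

F=2: d̂ = -8 + 4.5·2 = 1; e = 3.5 − 1 = 2.5
F=3: d̂ = -8 + 4.5·3 = 5.5; e = 4.3 − 5.5 = -1.2
F=5: d̂ = -8 + 4.5·5 = 14.5; e = 13.5 − 14.5 = -1
F=8: d̂ = -8 + 4.5·8 = 28; e = 26.7 − 28 = -1.3
F=9: d̂ = -8 + 4.5·9 = 32.5; e = 33.7 − 32.5 = 1.2
F=11: d̂ = -8 + 4.5·11 = 41.5; e = 38.9 − 41.5 = -2.6
F=13: d̂ = -8 + 4.5·13 = 50.5; e = 52.6 − 50.5 = 2.1
F=15: d̂ = -8 + 4.5·15 = 59.5; e = 59.8 − 59.5 = 0.3
|e| > 1.1: F=2 (|e|=2.5), F=3 (|e|=1.2), F=8 (|e|=1.3), F=9 (|e|=1.2), F=11 (|e|=2.6), F=13 (|e|=2.1) → 6

6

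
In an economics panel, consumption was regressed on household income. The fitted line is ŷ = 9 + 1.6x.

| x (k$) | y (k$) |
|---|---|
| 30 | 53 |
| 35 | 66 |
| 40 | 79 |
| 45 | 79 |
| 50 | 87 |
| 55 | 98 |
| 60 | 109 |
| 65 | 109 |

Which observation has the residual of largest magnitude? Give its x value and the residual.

x=30: ŷ = 9 + 1.6·30 = 57; e = 53 − 57 = -4
x=35: ŷ = 9 + 1.6·35 = 65; e = 66 − 65 = 1
x=40: ŷ = 9 + 1.6·40 = 73; e = 79 − 73 = 6
x=45: ŷ = 9 + 1.6·45 = 81; e = 79 − 81 = -2
x=50: ŷ = 9 + 1.6·50 = 89; e = 87 − 89 = -2
x=55: ŷ = 9 + 1.6·55 = 97; e = 98 − 97 = 1
x=60: ŷ = 9 + 1.6·60 = 105; e = 109 − 105 = 4
x=65: ŷ = 9 + 1.6·65 = 113; e = 109 − 113 = -4
Largest |e| is 6 at x = 40, residual 6.

x = 40, e = 6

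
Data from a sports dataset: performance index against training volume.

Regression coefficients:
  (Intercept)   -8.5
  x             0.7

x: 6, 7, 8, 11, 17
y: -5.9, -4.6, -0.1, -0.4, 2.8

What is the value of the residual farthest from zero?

x=6: ŷ = -8.5 + 0.7·6 = -4.3; r = -5.9 − (-4.3) = -1.6
x=7: ŷ = -8.5 + 0.7·7 = -3.6; r = -4.6 − (-3.6) = -1
x=8: ŷ = -8.5 + 0.7·8 = -2.9; r = -0.1 − (-2.9) = 2.8
x=11: ŷ = -8.5 + 0.7·11 = -0.8; r = -0.4 − (-0.8) = 0.4
x=17: ŷ = -8.5 + 0.7·17 = 3.4; r = 2.8 − 3.4 = -0.6
Largest |r| is 2.8 at x = 8, residual 2.8.

r = 2.8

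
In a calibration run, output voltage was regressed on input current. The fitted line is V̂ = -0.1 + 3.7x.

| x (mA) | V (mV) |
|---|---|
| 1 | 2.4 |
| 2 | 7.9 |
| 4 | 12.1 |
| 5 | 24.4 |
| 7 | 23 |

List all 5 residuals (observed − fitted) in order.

-1.2, 0.6, -2.6, 6, -2.8

x=1: V̂ = -0.1 + 3.7·1 = 3.6; r = 2.4 − 3.6 = -1.2
x=2: V̂ = -0.1 + 3.7·2 = 7.3; r = 7.9 − 7.3 = 0.6
x=4: V̂ = -0.1 + 3.7·4 = 14.7; r = 12.1 − 14.7 = -2.6
x=5: V̂ = -0.1 + 3.7·5 = 18.4; r = 24.4 − 18.4 = 6
x=7: V̂ = -0.1 + 3.7·7 = 25.8; r = 23 − 25.8 = -2.8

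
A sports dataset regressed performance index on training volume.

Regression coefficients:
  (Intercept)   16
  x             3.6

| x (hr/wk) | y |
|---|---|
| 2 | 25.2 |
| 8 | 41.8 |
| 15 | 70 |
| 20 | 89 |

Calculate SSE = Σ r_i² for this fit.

x=2: ŷ = 16 + 3.6·2 = 23.2; r = 25.2 − 23.2 = 2
x=8: ŷ = 16 + 3.6·8 = 44.8; r = 41.8 − 44.8 = -3
x=15: ŷ = 16 + 3.6·15 = 70; r = 70 − 70 = 0
x=20: ŷ = 16 + 3.6·20 = 88; r = 89 − 88 = 1
SSE = 4 + 9 + 0 + 1 = 14

SSE = 14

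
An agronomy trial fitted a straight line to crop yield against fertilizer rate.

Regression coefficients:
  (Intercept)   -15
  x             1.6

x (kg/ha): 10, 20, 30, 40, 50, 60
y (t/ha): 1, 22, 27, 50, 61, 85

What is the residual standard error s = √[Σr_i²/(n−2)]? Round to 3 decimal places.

s = 4.848

x=10: ŷ = -15 + 1.6·10 = 1; r = 1 − 1 = 0
x=20: ŷ = -15 + 1.6·20 = 17; r = 22 − 17 = 5
x=30: ŷ = -15 + 1.6·30 = 33; r = 27 − 33 = -6
x=40: ŷ = -15 + 1.6·40 = 49; r = 50 − 49 = 1
x=50: ŷ = -15 + 1.6·50 = 65; r = 61 − 65 = -4
x=60: ŷ = -15 + 1.6·60 = 81; r = 85 − 81 = 4
SSE = 0 + 25 + 36 + 1 + 16 + 16 = 94
s = √(94/4) = √23.5 ≈ 4.848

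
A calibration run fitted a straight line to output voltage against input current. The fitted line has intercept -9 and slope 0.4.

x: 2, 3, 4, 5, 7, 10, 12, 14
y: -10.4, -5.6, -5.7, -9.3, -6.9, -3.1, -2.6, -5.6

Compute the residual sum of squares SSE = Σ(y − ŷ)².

SSE = 29.36

x=2: ŷ = -9 + 0.4·2 = -8.2; r = -10.4 − (-8.2) = -2.2
x=3: ŷ = -9 + 0.4·3 = -7.8; r = -5.6 − (-7.8) = 2.2
x=4: ŷ = -9 + 0.4·4 = -7.4; r = -5.7 − (-7.4) = 1.7
x=5: ŷ = -9 + 0.4·5 = -7; r = -9.3 − (-7) = -2.3
x=7: ŷ = -9 + 0.4·7 = -6.2; r = -6.9 − (-6.2) = -0.7
x=10: ŷ = -9 + 0.4·10 = -5; r = -3.1 − (-5) = 1.9
x=12: ŷ = -9 + 0.4·12 = -4.2; r = -2.6 − (-4.2) = 1.6
x=14: ŷ = -9 + 0.4·14 = -3.4; r = -5.6 − (-3.4) = -2.2
SSE = 4.84 + 4.84 + 2.89 + 5.29 + 0.49 + 3.61 + 2.56 + 4.84 = 29.36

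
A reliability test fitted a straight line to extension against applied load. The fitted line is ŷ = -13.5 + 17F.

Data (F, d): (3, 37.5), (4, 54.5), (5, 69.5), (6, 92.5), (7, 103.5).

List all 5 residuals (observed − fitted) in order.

0, 0, -2, 4, -2

F=3: ŷ = -13.5 + 17·3 = 37.5; r = 37.5 − 37.5 = 0
F=4: ŷ = -13.5 + 17·4 = 54.5; r = 54.5 − 54.5 = 0
F=5: ŷ = -13.5 + 17·5 = 71.5; r = 69.5 − 71.5 = -2
F=6: ŷ = -13.5 + 17·6 = 88.5; r = 92.5 − 88.5 = 4
F=7: ŷ = -13.5 + 17·7 = 105.5; r = 103.5 − 105.5 = -2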